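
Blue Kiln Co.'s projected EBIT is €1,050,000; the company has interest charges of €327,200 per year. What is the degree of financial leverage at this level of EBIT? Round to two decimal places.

1.45

Interest = €327,200.00.
DFL = EBIT ÷ (EBIT − I) = €1,050,000 ÷ (€1,050,000 − €327,200.00) = €1,050,000 ÷ €722,800.00 = 1.4527.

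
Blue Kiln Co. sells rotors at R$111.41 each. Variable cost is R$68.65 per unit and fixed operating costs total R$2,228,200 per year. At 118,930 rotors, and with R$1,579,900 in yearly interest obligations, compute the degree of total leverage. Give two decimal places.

3.98

At 118,930 units, contribution = 118,930 × R$42.76 = R$5,085,446.80.
Operating income = contribution − fixed costs = R$5,085,446.80 − R$2,228,200 = R$2,857,246.80. Interest = R$1,579,900.00, so EBIT − I = R$1,277,346.80.
DCL = contribution ÷ (EBIT − I) = R$5,085,446.80 ÷ R$1,277,346.80 = 3.9813.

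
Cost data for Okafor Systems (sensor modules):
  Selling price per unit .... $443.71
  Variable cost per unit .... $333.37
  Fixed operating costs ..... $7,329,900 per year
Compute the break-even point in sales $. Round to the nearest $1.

Contribution margin per unit = $443.71 − $333.37 = $110.34, a CM ratio of $110.34 ÷ $443.71 = 0.2487.
Break-even sales = FC ÷ CM ratio = $7,329,900 × $443.71 / $110.34 = $29,475,711.

$29,475,711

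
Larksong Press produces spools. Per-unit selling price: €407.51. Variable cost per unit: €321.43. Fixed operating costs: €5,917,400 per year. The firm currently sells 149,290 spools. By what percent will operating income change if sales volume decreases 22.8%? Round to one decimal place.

-42.3%

Contribution at this volume is 149,290 × €86.08 = €12,850,883.20.
Operating income = contribution − fixed costs = €12,850,883.20 − €5,917,400 = €6,933,483.20.
DOL = contribution ÷ EBIT = €12,850,883.20 ÷ €6,933,483.20 = 1.8535.
Operating income changes by 1.8535 × -22.8% = -42.3%.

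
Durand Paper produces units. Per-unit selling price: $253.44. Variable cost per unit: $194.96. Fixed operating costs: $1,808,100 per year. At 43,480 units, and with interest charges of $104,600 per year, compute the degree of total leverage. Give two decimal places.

Contribution at this volume is 43,480 × $58.48 = $2,542,710.40.
EBIT = $2,542,710.40 − $1,808,100 = $734,610.40. Interest = $104,600.00, so EBIT − I = $630,010.40.
Degree of total leverage = total CM / (EBIT − interest) = $2,542,710.40 / $630,010.40 = 4.0360.

4.04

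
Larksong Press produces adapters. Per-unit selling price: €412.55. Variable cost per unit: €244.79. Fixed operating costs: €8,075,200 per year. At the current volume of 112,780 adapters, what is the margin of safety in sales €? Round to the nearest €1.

Contribution margin per unit = €412.55 − €244.79 = €167.76. Break-even units = €8,075,200 ÷ €167.76 = 48,135.43; break-even revenue = 48,135.43 × €412.55 = €19,858,272.29.
Current sales = 112,780 × €412.55 = €46,527,389.00.
Margin of safety = €46,527,389.00 − €19,858,272.29 = €26,669,117.

€26,669,117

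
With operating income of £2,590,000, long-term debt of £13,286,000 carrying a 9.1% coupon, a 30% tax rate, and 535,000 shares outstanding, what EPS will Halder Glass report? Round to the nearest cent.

Interest = £1,209,026.00, so EBT = £2,590,000 − £1,209,026.00 = £1,380,974.00.
Net income = £1,380,974.00 × (1 − 0.30) = £966,681.80.
EPS = £966,681.80 ÷ 535,000 = £1.81.

£1.81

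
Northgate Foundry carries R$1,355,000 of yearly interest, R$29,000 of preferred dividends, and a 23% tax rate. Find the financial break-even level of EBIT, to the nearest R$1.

Preferred dividends are paid after tax, so their pre-tax equivalent is R$29,000 ÷ (1 − 0.23) = R$37,662.34.
Financial break-even EBIT = interest + D_p ÷ (1 − t) = R$1,355,000 + R$37,662.34 = R$1,392,662.34.

R$1,392,662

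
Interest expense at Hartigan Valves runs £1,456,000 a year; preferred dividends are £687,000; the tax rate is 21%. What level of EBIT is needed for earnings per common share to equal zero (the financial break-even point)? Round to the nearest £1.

£2,325,620

Grossing the preferred dividend up to pre-tax terms: £687,000 / (1 − 0.21) = £869,620.25.
EPS = 0 when EBIT covers interest plus the pre-tax preferred burden: £1,456,000 + £869,620.25 = £2,325,620.25.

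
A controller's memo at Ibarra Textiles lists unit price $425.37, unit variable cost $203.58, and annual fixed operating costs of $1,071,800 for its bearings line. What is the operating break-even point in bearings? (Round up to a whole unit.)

4,833 bearings

Each unit contributes $425.37 − $203.58 = $221.79.
Break-even Q = $1,071,800 / $221.79 = 4,832.50 → 4,833 bearings.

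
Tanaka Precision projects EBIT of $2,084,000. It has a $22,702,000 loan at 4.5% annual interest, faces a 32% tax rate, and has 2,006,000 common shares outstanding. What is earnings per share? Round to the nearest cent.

$0.36

Pre-tax income = $2,084,000 − $1,021,590.00 = $1,062,410.00.
After tax at 32%: net income = $1,062,410.00 × 0.68 = $722,438.80.
Per share: $722,438.80 / 2,006,000 shares = $0.36.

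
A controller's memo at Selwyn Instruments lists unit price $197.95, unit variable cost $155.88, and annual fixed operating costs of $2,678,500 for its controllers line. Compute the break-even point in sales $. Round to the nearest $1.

$12,603,021

Contribution margin per unit = $197.95 − $155.88 = $42.07, a CM ratio of $42.07 ÷ $197.95 = 0.2125.
Break-even revenue = fixed costs × price ÷ CM = $2,678,500 × $197.95 ÷ $42.07 = $12,603,021.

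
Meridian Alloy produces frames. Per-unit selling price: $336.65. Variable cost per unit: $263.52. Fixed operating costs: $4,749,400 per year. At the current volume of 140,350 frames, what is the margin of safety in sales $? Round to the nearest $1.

$25,385,221

Unit CM = price − variable cost = $336.65 − $263.52 = $73.13. Break-even units = $4,749,400 ÷ $73.13 = 64,944.62; break-even revenue = 64,944.62 × $336.65 = $21,863,606.04.
Actual sales revenue = 140,350 × $336.65 = $47,248,827.50.
Margin of safety = $47,248,827.50 − $21,863,606.04 = $25,385,221.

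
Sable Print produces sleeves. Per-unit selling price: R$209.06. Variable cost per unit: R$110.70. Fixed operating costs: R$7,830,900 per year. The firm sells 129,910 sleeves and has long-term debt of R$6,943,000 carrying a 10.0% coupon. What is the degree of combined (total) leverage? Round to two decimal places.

3.00

Total contribution margin = 129,910 × R$98.36 = R$12,777,947.60.
Subtracting fixed costs: EBIT = R$12,777,947.60 − R$7,830,900 = R$4,947,047.60. Interest = R$694,300.00.
DOL = R$12,777,947.60 ÷ R$4,947,047.60 = 2.5829; DFL = R$4,947,047.60 ÷ R$4,252,747.60 = 1.1633.
Combined leverage = 2.5829 × 1.1633 = 3.0047.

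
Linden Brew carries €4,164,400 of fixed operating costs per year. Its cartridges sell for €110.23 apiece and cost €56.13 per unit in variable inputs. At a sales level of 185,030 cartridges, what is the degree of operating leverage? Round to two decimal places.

Total contribution margin = 185,030 × €54.10 = €10,010,123.00.
Operating income = contribution − fixed costs = €10,010,123.00 − €4,164,400 = €5,845,723.00.
DOL = contribution ÷ EBIT = €10,010,123.00 ÷ €5,845,723.00 = 1.7124.

1.71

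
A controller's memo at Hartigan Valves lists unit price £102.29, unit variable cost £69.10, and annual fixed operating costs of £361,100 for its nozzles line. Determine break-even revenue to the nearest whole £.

£1,112,893

CM per unit = £102.29 − £69.10 = £33.19; CM ratio = £33.19 / £102.29 = 0.3245.
Break-even revenue = fixed costs × price ÷ CM = £361,100 × £102.29 ÷ £33.19 = £1,112,893.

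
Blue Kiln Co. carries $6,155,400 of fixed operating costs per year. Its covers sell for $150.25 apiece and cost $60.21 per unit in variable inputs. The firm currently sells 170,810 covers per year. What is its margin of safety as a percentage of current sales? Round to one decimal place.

60.0%

Each unit contributes $150.25 − $60.21 = $90.04. Break-even units = $6,155,400 ÷ $90.04 = 68,362.95; break-even revenue = 68,362.95 × $150.25 = $10,271,533.21.
Current sales = 170,810 × $150.25 = $25,664,202.50.
Margin of safety = ($25,664,202.50 − $10,271,533.21) ÷ $25,664,202.50 = 60.0%.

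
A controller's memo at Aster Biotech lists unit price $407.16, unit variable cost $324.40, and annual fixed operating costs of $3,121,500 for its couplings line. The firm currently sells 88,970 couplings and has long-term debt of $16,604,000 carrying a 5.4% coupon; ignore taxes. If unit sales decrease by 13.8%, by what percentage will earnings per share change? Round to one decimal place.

Contribution at this volume is 88,970 × $82.76 = $7,363,157.20.
Subtracting fixed costs: EBIT = $7,363,157.20 − $3,121,500 = $4,241,657.20.
After interest of $896,616.00, pre-tax earnings = $3,345,041.20.
Degree of combined leverage = contribution ÷ (EBIT − I) = $7,363,157.20 ÷ $3,345,041.20 = 2.2012.
EPS therefore changes by 2.2012 × (-13.8%) = -30.4%.

-30.4%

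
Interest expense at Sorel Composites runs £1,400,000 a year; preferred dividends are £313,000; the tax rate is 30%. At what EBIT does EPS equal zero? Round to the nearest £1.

Preferred dividends are paid after tax, so their pre-tax equivalent is £313,000 ÷ (1 − 0.30) = £447,142.86.
Financial break-even EBIT = interest + D_p ÷ (1 − t) = £1,400,000 + £447,142.86 = £1,847,142.86.

£1,847,143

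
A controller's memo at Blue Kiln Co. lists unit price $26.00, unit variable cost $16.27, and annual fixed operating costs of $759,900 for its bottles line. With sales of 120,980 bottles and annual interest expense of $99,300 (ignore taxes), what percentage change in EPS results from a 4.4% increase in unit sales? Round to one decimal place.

At 120,980 units, contribution = 120,980 × $9.73 = $1,177,135.40.
Subtracting fixed costs: EBIT = $1,177,135.40 − $759,900 = $417,235.40.
Interest = $99,300.00, so EBIT − I = $317,935.40.
DCL = total CM / (EBIT − I) = $1,177,135.40 / $317,935.40 = 3.7024.
EPS therefore changes by 3.7024 × (+4.4%) = +16.3%.

+16.3%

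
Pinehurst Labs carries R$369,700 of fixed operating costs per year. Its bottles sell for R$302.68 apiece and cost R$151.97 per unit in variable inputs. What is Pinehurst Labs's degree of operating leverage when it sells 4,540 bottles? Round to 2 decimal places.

2.18

At 4,540 units, contribution = 4,540 × R$150.71 = R$684,223.40.
Subtracting fixed costs: EBIT = R$684,223.40 − R$369,700 = R$314,523.40.
So DOL = total CM / EBIT = R$684,223.40 / R$314,523.40 = 2.1754.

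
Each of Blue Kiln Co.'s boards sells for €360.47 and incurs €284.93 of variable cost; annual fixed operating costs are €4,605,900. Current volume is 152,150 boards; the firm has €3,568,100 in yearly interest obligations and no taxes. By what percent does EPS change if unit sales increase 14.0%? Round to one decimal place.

+48.5%

Contribution at this volume is 152,150 × €75.54 = €11,493,411.00.
EBIT = €11,493,411.00 − €4,605,900 = €6,887,511.00.
Interest = €3,568,100.00, so EBIT − I = €3,319,411.00.
DCL = total CM / (EBIT − I) = €11,493,411.00 / €3,319,411.00 = 3.4625.
EPS therefore changes by 3.4625 × (+14.0%) = +48.5%.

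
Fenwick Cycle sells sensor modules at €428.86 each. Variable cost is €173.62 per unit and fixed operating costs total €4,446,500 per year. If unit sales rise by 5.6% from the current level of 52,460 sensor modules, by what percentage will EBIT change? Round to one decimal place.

+8.4%

Total contribution margin = 52,460 × €255.24 = €13,389,890.40.
EBIT = €13,389,890.40 − €4,446,500 = €8,943,390.40.
So DOL = total CM / EBIT = €13,389,890.40 / €8,943,390.40 = 1.4972.
%ΔEBIT = DOL × %ΔSales = 1.4972 × +5.6% = +8.4%.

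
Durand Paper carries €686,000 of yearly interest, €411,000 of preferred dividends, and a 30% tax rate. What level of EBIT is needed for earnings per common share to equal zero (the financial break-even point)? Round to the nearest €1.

Preferred dividends are paid after tax, so their pre-tax equivalent is €411,000 ÷ (1 − 0.30) = €587,142.86.
EPS = 0 when EBIT covers interest plus the pre-tax preferred burden: €686,000 + €587,142.86 = €1,273,142.86.

€1,273,143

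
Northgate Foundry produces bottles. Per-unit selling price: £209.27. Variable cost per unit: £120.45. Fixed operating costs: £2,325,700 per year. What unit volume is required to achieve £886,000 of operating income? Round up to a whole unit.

36,160 bottles

Unit CM = price − variable cost = £209.27 − £120.45 = £88.82.
Need Q such that Q × £88.82 − £2,325,700 = £886,000, i.e. Q = £3,211,700 / £88.82 = 36,159.65 → 36,160.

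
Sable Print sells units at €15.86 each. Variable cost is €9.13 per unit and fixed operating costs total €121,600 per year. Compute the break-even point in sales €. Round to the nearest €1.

CM per unit = €15.86 − €9.13 = €6.73; CM ratio = €6.73 / €15.86 = 0.4243.
Break-even revenue = fixed costs × price ÷ CM = €121,600 × €15.86 ÷ €6.73 = €286,564.

€286,564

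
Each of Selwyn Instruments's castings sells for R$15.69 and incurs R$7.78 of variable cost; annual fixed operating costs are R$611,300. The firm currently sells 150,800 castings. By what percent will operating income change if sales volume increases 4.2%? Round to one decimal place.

At 150,800 units, contribution = 150,800 × R$7.91 = R$1,192,828.00.
Subtracting fixed costs: EBIT = R$1,192,828.00 − R$611,300 = R$581,528.00.
So DOL = total CM / EBIT = R$1,192,828.00 / R$581,528.00 = 2.0512.
So EBIT moves 2.0512 × (+4.2%) = +8.6%.

+8.6%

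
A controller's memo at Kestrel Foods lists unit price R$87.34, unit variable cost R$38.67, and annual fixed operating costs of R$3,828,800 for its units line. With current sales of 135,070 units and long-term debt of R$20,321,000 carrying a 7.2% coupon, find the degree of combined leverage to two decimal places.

5.13

At 135,070 units, contribution = 135,070 × R$48.67 = R$6,573,856.90.
EBIT = R$6,573,856.90 − R$3,828,800 = R$2,745,056.90. Interest = R$1,463,112.00, so EBIT − I = R$1,281,944.90.
DCL = contribution ÷ (EBIT − I) = R$6,573,856.90 ÷ R$1,281,944.90 = 5.1280.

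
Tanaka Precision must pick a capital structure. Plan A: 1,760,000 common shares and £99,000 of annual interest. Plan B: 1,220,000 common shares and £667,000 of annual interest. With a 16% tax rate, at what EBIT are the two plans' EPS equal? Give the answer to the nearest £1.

£1,950,259

Set EPS_A = EPS_B: (EBIT − £99,000)(1 − 0.16) ÷ 1,760,000 = (EBIT − £667,000)(1 − 0.16) ÷ 1,220,000.
Cancelling (1 − t) and cross-multiplying: 1,220,000·(EBIT − 99,000) = 1,760,000·(EBIT − 667,000).
EBIT × (1,760,000 − 1,220,000) = 667,000 × 1,760,000 − 99,000 × 1,220,000 = 1,053,140,000,000, so EBIT = 1,053,140,000,000 ÷ 540,000 = 1,950,259.26.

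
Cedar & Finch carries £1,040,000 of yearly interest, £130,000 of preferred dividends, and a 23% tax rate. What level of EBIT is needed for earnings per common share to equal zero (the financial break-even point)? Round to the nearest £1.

£1,208,831

Preferred dividends are paid after tax, so their pre-tax equivalent is £130,000 ÷ (1 − 0.23) = £168,831.17.
EPS = 0 when EBIT covers interest plus the pre-tax preferred burden: £1,040,000 + £168,831.17 = £1,208,831.17.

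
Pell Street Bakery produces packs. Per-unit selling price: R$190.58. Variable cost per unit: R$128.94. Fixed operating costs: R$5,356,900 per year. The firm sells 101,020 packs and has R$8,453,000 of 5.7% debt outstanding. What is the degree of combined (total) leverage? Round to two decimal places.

16.04

At 101,020 units, contribution = 101,020 × R$61.64 = R$6,226,872.80.
EBIT = R$6,226,872.80 − R$5,356,900 = R$869,972.80. Interest = R$481,821.00.
DOL = R$6,226,872.80 ÷ R$869,972.80 = 7.1575; DFL = R$869,972.80 ÷ R$388,151.80 = 2.2413.
DCL = DOL × DFL = 7.1575 × 2.2413 = 16.0421.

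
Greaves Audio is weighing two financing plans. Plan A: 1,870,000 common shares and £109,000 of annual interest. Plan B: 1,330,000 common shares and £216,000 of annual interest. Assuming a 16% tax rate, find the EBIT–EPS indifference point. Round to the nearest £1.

£479,537

At indifference, (EBIT − 109,000)(1 − t)/1,870,000 = (EBIT − 216,000)(1 − t)/1,330,000.
Cancelling (1 − t) and cross-multiplying: 1,330,000·(EBIT − 109,000) = 1,870,000·(EBIT − 216,000).
Solving, EBIT = (216,000·1,870,000 − 109,000·1,330,000) / (1,870,000 − 1,330,000) = 258,950,000,000 / 540,000 = 479,537.04.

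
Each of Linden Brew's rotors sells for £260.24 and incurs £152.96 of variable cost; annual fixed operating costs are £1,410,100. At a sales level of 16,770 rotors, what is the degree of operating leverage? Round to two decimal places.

Contribution at this volume is 16,770 × £107.28 = £1,799,085.60.
EBIT = £1,799,085.60 − £1,410,100 = £388,985.60.
DOL = contribution ÷ EBIT = £1,799,085.60 ÷ £388,985.60 = 4.6251.

4.63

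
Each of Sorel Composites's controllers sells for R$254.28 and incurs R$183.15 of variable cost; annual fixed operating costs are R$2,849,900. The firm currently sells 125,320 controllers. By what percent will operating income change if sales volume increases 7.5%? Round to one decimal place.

+11.0%

Contribution at this volume is 125,320 × R$71.13 = R$8,914,011.60.
EBIT = R$8,914,011.60 − R$2,849,900 = R$6,064,111.60.
So DOL = total CM / EBIT = R$8,914,011.60 / R$6,064,111.60 = 1.4700.
Operating income changes by 1.4700 × +7.5% = +11.0%.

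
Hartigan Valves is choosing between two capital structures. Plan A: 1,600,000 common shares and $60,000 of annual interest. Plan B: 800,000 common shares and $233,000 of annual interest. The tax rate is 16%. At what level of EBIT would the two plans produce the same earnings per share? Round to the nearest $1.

$406,000

At indifference, (EBIT − 60,000)(1 − t)/1,600,000 = (EBIT − 233,000)(1 − t)/800,000.
Cancelling (1 − t) and cross-multiplying: 800,000·(EBIT − 60,000) = 1,600,000·(EBIT − 233,000).
Solving, EBIT = (233,000·1,600,000 − 60,000·800,000) / (1,600,000 − 800,000) = 324,800,000,000 / 800,000 = 406,000.00.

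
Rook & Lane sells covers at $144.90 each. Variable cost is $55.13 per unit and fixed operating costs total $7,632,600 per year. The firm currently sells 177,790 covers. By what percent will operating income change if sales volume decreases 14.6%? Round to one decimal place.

-28.0%

Contribution at this volume is 177,790 × $89.77 = $15,960,208.30.
Operating income = contribution − fixed costs = $15,960,208.30 − $7,632,600 = $8,327,608.30.
DOL = contribution ÷ EBIT = $15,960,208.30 ÷ $8,327,608.30 = 1.9165.
So EBIT moves 1.9165 × (-14.6%) = -28.0%.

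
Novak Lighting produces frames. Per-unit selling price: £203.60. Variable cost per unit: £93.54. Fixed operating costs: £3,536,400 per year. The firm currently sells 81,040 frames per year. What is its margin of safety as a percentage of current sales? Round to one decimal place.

60.4%

Unit CM = price − variable cost = £203.60 − £93.54 = £110.06. Break-even units = £3,536,400 ÷ £110.06 = 32,131.56; break-even revenue = 32,131.56 × £203.60 = £6,541,986.55.
Current sales = 81,040 × £203.60 = £16,499,744.00.
Margin of safety = (£16,499,744.00 − £6,541,986.55) ÷ £16,499,744.00 = 60.4%.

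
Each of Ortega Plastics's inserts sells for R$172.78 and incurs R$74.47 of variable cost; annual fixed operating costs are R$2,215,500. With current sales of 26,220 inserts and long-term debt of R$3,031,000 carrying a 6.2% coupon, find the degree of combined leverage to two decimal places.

Total contribution margin = 26,220 × R$98.31 = R$2,577,688.20.
EBIT = R$2,577,688.20 − R$2,215,500 = R$362,188.20. Interest = R$187,922.00, so EBIT − I = R$174,266.20.
Degree of total leverage = total CM / (EBIT − interest) = R$2,577,688.20 / R$174,266.20 = 14.7917.

14.79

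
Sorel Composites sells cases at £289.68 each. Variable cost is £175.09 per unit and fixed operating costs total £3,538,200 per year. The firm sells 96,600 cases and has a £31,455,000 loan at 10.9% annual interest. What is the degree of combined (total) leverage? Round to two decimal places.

2.70

Contribution at this volume is 96,600 × £114.59 = £11,069,394.00.
Operating income = contribution − fixed costs = £11,069,394.00 − £3,538,200 = £7,531,194.00. Interest = £3,428,595.00.
DOL = £11,069,394.00 ÷ £7,531,194.00 = 1.4698; DFL = £7,531,194.00 ÷ £4,102,599.00 = 1.8357.
DCL = DOL × DFL = 1.4698 × 1.8357 = 2.6981.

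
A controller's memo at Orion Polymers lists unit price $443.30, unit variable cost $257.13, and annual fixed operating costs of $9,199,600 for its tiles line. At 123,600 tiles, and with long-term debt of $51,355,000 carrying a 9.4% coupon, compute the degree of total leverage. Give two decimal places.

2.56

Total contribution margin = 123,600 × $186.17 = $23,010,612.00.
EBIT = $23,010,612.00 − $9,199,600 = $13,811,012.00. Interest = $4,827,370.00, so EBIT − I = $8,983,642.00.
Degree of total leverage = total CM / (EBIT − interest) = $23,010,612.00 / $8,983,642.00 = 2.5614.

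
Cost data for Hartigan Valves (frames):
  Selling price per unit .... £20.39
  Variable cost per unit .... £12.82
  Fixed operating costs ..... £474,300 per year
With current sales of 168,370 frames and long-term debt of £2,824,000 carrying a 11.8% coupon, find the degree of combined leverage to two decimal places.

2.73

At 168,370 units, contribution = 168,370 × £7.57 = £1,274,560.90.
EBIT = £1,274,560.90 − £474,300 = £800,260.90. Interest = £333,232.00, so EBIT − I = £467,028.90.
DCL = contribution ÷ (EBIT − I) = £1,274,560.90 ÷ £467,028.90 = 2.7291.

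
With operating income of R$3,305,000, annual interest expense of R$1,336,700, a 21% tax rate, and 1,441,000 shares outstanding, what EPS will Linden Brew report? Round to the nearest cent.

Interest = R$1,336,700.00, so EBT = R$3,305,000 − R$1,336,700.00 = R$1,968,300.00.
After tax at 21%: net income = R$1,968,300.00 × 0.79 = R$1,554,957.00.
EPS = R$1,554,957.00 ÷ 1,441,000 = R$1.08.

R$1.08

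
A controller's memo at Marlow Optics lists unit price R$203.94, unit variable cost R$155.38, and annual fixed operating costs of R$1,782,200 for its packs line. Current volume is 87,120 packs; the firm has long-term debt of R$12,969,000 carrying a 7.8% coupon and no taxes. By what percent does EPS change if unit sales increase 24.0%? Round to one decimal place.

Total contribution margin = 87,120 × R$48.56 = R$4,230,547.20.
Subtracting fixed costs: EBIT = R$4,230,547.20 − R$1,782,200 = R$2,448,347.20.
Interest = R$1,011,582.00, so EBIT − I = R$1,436,765.20.
Degree of combined leverage = contribution ÷ (EBIT − I) = R$4,230,547.20 ÷ R$1,436,765.20 = 2.9445.
%ΔEPS = DCL × %ΔSales = 2.9445 × +24.0% = +70.7%.

+70.7%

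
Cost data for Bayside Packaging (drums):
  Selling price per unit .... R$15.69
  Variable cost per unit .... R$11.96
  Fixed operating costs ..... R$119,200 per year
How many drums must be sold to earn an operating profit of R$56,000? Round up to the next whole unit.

Contribution margin per unit = R$15.69 − R$11.96 = R$3.73.
Required volume = (fixed costs + target profit) ÷ CM = (R$119,200 + R$56,000) ÷ R$3.73 = 46,970.51, so 46,971 drums.

46,971 drums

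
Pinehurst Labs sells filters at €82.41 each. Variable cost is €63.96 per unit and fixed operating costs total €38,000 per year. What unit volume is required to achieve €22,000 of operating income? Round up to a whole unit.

Contribution margin per unit = €82.41 − €63.96 = €18.45.
Units = (FC + target) / CM = (€38,000 + €22,000) / €18.45 = 3,252.03, so 3,253 filters.

3,253 filters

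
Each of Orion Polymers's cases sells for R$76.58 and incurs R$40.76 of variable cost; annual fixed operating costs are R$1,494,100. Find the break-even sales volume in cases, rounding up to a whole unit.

Each unit contributes R$76.58 − R$40.76 = R$35.82.
Break-even volume = fixed costs ÷ CM per unit = R$1,494,100 ÷ R$35.82 = 41,711.33, so 41,712 cases.

41,712 cases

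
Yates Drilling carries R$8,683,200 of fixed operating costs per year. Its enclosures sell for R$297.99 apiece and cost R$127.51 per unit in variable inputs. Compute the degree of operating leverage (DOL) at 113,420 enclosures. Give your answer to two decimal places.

Contribution at this volume is 113,420 × R$170.48 = R$19,335,841.60.
Subtracting fixed costs: EBIT = R$19,335,841.60 − R$8,683,200 = R$10,652,641.60.
DOL = contribution ÷ EBIT = R$19,335,841.60 ÷ R$10,652,641.60 = 1.8151.

1.82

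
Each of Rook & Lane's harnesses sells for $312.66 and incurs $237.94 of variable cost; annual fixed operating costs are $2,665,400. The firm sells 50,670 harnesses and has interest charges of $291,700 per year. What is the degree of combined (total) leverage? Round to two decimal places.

At 50,670 units, contribution = 50,670 × $74.72 = $3,786,062.40.
Operating income = contribution − fixed costs = $3,786,062.40 − $2,665,400 = $1,120,662.40. Interest = $291,700.00.
DOL = $3,786,062.40 ÷ $1,120,662.40 = 3.3784; DFL = $1,120,662.40 ÷ $828,962.40 = 1.3519.
Combined leverage = 3.3784 × 1.3519 = 4.5673.

4.57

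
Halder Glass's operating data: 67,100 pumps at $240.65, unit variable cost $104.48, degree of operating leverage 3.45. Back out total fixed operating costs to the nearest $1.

Total contribution margin = 67,100 × $136.17 = $9,137,007.00.
DOL = contribution / EBIT, so EBIT = $9,137,007.00 / 3.45 = $2,648,407.83.
And FC = contribution − EBIT = $9,137,007.00 − $2,648,407.83 = $6,488,599.

$6,488,599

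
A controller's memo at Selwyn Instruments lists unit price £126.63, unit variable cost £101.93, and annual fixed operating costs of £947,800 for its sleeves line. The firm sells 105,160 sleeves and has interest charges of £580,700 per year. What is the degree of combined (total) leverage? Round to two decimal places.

Contribution at this volume is 105,160 × £24.70 = £2,597,452.00.
Operating income = contribution − fixed costs = £2,597,452.00 − £947,800 = £1,649,652.00. Interest = £580,700.00, so EBIT − I = £1,068,952.00.
Degree of total leverage = total CM / (EBIT − interest) = £2,597,452.00 / £1,068,952.00 = 2.4299.

2.43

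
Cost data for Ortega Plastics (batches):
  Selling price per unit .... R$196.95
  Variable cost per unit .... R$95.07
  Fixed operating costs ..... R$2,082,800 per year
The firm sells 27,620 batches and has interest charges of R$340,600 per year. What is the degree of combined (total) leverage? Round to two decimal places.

At 27,620 units, contribution = 27,620 × R$101.88 = R$2,813,925.60.
Subtracting fixed costs: EBIT = R$2,813,925.60 − R$2,082,800 = R$731,125.60. Interest = R$340,600.00, so EBIT − I = R$390,525.60.
DCL = contribution ÷ (EBIT − I) = R$2,813,925.60 ÷ R$390,525.60 = 7.2055.

7.21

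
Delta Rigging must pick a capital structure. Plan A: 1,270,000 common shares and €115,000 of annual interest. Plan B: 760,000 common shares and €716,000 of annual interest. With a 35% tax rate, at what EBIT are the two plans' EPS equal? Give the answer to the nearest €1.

At indifference, (EBIT − 115,000)(1 − t)/1,270,000 = (EBIT − 716,000)(1 − t)/760,000.
Cancelling (1 − t) and cross-multiplying: 760,000·(EBIT − 115,000) = 1,270,000·(EBIT − 716,000).
EBIT × (1,270,000 − 760,000) = 716,000 × 1,270,000 − 115,000 × 760,000 = 821,920,000,000, so EBIT = 821,920,000,000 ÷ 510,000 = 1,611,607.84.

€1,611,608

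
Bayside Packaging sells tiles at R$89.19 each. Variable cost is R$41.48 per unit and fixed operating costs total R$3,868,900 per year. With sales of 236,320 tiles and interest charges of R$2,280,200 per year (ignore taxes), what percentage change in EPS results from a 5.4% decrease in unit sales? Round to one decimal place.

-11.9%

At 236,320 units, contribution = 236,320 × R$47.71 = R$11,274,827.20.
Operating income = contribution − fixed costs = R$11,274,827.20 − R$3,868,900 = R$7,405,927.20.
Interest = R$2,280,200.00, so EBIT − I = R$5,125,727.20.
Degree of combined leverage = contribution ÷ (EBIT − I) = R$11,274,827.20 ÷ R$5,125,727.20 = 2.1997.
EPS therefore changes by 2.1997 × (-5.4%) = -11.9%.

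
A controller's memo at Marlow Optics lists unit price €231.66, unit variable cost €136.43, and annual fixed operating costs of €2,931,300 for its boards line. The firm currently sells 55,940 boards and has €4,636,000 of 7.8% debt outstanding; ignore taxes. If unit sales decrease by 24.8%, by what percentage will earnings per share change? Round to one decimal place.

-64.9%

Total contribution margin = 55,940 × €95.23 = €5,327,166.20.
Operating income = contribution − fixed costs = €5,327,166.20 − €2,931,300 = €2,395,866.20.
After interest of €361,608.00, pre-tax earnings = €2,034,258.20.
Degree of combined leverage = contribution ÷ (EBIT − I) = €5,327,166.20 ÷ €2,034,258.20 = 2.6187.
%ΔEPS = DCL × %ΔSales = 2.6187 × -24.8% = -64.9%.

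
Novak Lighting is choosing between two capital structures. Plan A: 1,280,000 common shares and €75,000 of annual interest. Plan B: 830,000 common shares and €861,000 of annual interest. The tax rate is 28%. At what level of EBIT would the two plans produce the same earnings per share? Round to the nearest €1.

At indifference, (EBIT − 75,000)(1 − t)/1,280,000 = (EBIT − 861,000)(1 − t)/830,000.
The (1 − t) factor cancels: (EBIT − 75,000) × 830,000 = (EBIT − 861,000) × 1,280,000.
Solving, EBIT = (861,000·1,280,000 − 75,000·830,000) / (1,280,000 − 830,000) = 1,039,830,000,000 / 450,000 = 2,310,733.33.

€2,310,733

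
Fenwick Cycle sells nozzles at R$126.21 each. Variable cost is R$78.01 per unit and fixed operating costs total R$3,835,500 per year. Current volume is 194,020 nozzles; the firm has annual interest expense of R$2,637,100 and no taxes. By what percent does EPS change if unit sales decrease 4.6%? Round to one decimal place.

Contribution at this volume is 194,020 × R$48.20 = R$9,351,764.00.
EBIT = R$9,351,764.00 − R$3,835,500 = R$5,516,264.00.
Interest = R$2,637,100.00, so EBIT − I = R$2,879,164.00.
Degree of combined leverage = contribution ÷ (EBIT − I) = R$9,351,764.00 ÷ R$2,879,164.00 = 3.2481.
EPS therefore changes by 3.2481 × (-4.6%) = -14.9%.

-14.9%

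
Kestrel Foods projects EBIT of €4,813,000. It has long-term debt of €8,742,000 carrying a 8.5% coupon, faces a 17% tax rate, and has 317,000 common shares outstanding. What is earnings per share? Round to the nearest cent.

Interest = €743,070.00, so EBT = €4,813,000 − €743,070.00 = €4,069,930.00.
Net income = €4,069,930.00 × (1 − 0.17) = €3,378,041.90.
Per share: €3,378,041.90 / 317,000 shares = €10.66.

€10.66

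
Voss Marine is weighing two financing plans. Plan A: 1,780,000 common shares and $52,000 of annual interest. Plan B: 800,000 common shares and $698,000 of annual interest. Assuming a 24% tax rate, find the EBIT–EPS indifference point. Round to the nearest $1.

$1,225,347

Set EPS_A = EPS_B: (EBIT − $52,000)(1 − 0.24) ÷ 1,780,000 = (EBIT − $698,000)(1 − 0.24) ÷ 800,000.
Cancelling (1 − t) and cross-multiplying: 800,000·(EBIT − 52,000) = 1,780,000·(EBIT − 698,000).
Solving, EBIT = (698,000·1,780,000 − 52,000·800,000) / (1,780,000 − 800,000) = 1,200,840,000,000 / 980,000 = 1,225,346.94.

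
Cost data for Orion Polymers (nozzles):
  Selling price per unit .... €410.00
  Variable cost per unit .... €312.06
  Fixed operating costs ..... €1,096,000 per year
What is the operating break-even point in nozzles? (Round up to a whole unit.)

11,191 nozzles

Unit CM = price − variable cost = €410.00 − €312.06 = €97.94.
Break-even Q = €1,096,000 / €97.94 = 11,190.52 → 11,191 nozzles.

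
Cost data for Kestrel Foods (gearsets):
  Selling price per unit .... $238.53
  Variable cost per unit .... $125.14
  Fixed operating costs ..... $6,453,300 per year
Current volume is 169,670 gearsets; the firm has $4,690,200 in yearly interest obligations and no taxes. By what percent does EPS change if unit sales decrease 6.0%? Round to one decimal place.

Contribution at this volume is 169,670 × $113.39 = $19,238,881.30.
EBIT = $19,238,881.30 − $6,453,300 = $12,785,581.30.
After interest of $4,690,200.00, pre-tax earnings = $8,095,381.30.
DCL = total CM / (EBIT − I) = $19,238,881.30 / $8,095,381.30 = 2.3765.
%ΔEPS = DCL × %ΔSales = 2.3765 × -6.0% = -14.3%.

-14.3%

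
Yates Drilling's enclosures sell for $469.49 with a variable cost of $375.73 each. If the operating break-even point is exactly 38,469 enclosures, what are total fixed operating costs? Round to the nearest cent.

Unit CM = price − variable cost = $469.49 − $375.73 = $93.76.
Since BE = FC / CM, FC = 38,469 × $93.76 = $3,606,853.44.

$3,606,853.44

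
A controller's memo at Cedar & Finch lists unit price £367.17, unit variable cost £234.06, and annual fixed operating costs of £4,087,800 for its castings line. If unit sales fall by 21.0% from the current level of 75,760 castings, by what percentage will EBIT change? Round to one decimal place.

-35.3%

Total contribution margin = 75,760 × £133.11 = £10,084,413.60.
Operating income = contribution − fixed costs = £10,084,413.60 − £4,087,800 = £5,996,613.60.
So DOL = total CM / EBIT = £10,084,413.60 / £5,996,613.60 = 1.6817.
So EBIT moves 1.6817 × (-21.0%) = -35.3%.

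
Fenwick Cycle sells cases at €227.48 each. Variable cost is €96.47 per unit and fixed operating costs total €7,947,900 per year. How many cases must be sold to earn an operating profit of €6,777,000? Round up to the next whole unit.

112,396 cases

Contribution margin per unit = €227.48 − €96.47 = €131.01.
Required volume = (fixed costs + target profit) ÷ CM = (€7,947,900 + €6,777,000) ÷ €131.01 = 112,395.24, so 112,396 cases.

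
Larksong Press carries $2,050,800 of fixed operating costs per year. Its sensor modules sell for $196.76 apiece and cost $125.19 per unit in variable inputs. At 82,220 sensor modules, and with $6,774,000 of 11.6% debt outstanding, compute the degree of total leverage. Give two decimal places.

1.93

Contribution at this volume is 82,220 × $71.57 = $5,884,485.40.
Subtracting fixed costs: EBIT = $5,884,485.40 − $2,050,800 = $3,833,685.40. Interest = $785,784.00.
DOL = $5,884,485.40 ÷ $3,833,685.40 = 1.5349; DFL = $3,833,685.40 ÷ $3,047,901.40 = 1.2578.
DCL = DOL × DFL = 1.5349 × 1.2578 = 1.9306.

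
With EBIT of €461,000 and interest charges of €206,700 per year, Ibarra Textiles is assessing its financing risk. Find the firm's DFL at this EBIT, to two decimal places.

Interest = €206,700.00.
DFL = EBIT ÷ (EBIT − I) = €461,000 ÷ (€461,000 − €206,700.00) = €461,000 ÷ €254,300.00 = 1.8128.

1.81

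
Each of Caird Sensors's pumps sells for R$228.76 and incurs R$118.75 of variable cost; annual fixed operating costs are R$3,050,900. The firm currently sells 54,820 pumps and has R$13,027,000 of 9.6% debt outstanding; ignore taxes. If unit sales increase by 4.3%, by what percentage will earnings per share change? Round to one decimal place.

+15.0%

Total contribution margin = 54,820 × R$110.01 = R$6,030,748.20.
EBIT = R$6,030,748.20 − R$3,050,900 = R$2,979,848.20.
Interest = R$1,250,592.00, so EBIT − I = R$1,729,256.20.
Degree of combined leverage = contribution ÷ (EBIT − I) = R$6,030,748.20 ÷ R$1,729,256.20 = 3.4875.
EPS therefore changes by 3.4875 × (+4.3%) = +15.0%.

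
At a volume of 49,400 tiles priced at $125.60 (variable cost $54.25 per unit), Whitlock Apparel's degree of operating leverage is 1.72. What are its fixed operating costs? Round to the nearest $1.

At 49,400 units, contribution = 49,400 × $71.35 = $3,524,690.00.
DOL = contribution / EBIT, so EBIT = $3,524,690.00 / 1.72 = $2,049,238.37.
Fixed costs = CM − EBIT = $3,524,690.00 − $2,049,238.37 = $1,475,452.

$1,475,452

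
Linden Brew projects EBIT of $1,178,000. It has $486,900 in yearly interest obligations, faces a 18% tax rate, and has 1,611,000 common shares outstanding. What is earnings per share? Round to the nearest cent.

Pre-tax income = $1,178,000 − $486,900.00 = $691,100.00.
After tax at 18%: net income = $691,100.00 × 0.82 = $566,702.00.
EPS = $566,702.00 ÷ 1,611,000 = $0.35.

$0.35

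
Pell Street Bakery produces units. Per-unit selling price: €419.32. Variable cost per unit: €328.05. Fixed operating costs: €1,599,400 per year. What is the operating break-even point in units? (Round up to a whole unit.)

Contribution margin per unit = €419.32 − €328.05 = €91.27.
Break-even volume = fixed costs ÷ CM per unit = €1,599,400 ÷ €91.27 = 17,523.83, so 17,524 units.

17,524 units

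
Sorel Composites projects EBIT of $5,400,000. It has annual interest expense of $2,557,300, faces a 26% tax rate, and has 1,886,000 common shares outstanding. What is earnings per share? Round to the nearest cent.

$1.12

Pre-tax income = $5,400,000 − $2,557,300.00 = $2,842,700.00.
Net income = $2,842,700.00 × (1 − 0.26) = $2,103,598.00.
EPS = $2,103,598.00 ÷ 1,886,000 = $1.12.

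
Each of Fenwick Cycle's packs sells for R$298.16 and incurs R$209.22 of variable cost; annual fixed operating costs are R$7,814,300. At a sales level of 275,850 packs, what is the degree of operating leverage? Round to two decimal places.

Total contribution margin = 275,850 × R$88.94 = R$24,534,099.00.
EBIT = R$24,534,099.00 − R$7,814,300 = R$16,719,799.00.
DOL = contribution ÷ EBIT = R$24,534,099.00 ÷ R$16,719,799.00 = 1.4674.

1.47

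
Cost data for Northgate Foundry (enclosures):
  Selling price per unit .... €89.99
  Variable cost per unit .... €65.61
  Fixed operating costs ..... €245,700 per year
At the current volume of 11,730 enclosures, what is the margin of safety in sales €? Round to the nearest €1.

Unit CM = price − variable cost = €89.99 − €65.61 = €24.38. Break-even units = €245,700 ÷ €24.38 = 10,077.93; break-even revenue = 10,077.93 × €89.99 = €906,913.17.
Actual sales revenue = 11,730 × €89.99 = €1,055,582.70.
Margin of safety = €1,055,582.70 − €906,913.17 = €148,670.

€148,670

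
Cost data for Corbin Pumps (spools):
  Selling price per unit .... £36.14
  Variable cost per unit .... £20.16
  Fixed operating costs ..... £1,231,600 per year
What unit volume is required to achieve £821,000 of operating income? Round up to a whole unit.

Contribution margin per unit = £36.14 − £20.16 = £15.98.
Need Q such that Q × £15.98 − £1,231,600 = £821,000, i.e. Q = £2,052,600 / £15.98 = 128,448.06 → 128,449.

128,449 spools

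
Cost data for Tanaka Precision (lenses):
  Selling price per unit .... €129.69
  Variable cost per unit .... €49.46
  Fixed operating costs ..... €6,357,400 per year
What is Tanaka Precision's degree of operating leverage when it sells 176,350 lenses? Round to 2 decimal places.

Contribution at this volume is 176,350 × €80.23 = €14,148,560.50.
Operating income = contribution − fixed costs = €14,148,560.50 − €6,357,400 = €7,791,160.50.
DOL = contribution ÷ EBIT = €14,148,560.50 ÷ €7,791,160.50 = 1.8160.

1.82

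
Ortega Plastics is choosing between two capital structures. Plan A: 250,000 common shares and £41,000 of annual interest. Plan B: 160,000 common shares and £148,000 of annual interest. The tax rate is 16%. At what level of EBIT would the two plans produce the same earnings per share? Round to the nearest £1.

£338,222

Set EPS_A = EPS_B: (EBIT − £41,000)(1 − 0.16) ÷ 250,000 = (EBIT − £148,000)(1 − 0.16) ÷ 160,000.
The (1 − t) factor cancels: (EBIT − 41,000) × 160,000 = (EBIT − 148,000) × 250,000.
EBIT × (250,000 − 160,000) = 148,000 × 250,000 − 41,000 × 160,000 = 30,440,000,000, so EBIT = 30,440,000,000 ÷ 90,000 = 338,222.22.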